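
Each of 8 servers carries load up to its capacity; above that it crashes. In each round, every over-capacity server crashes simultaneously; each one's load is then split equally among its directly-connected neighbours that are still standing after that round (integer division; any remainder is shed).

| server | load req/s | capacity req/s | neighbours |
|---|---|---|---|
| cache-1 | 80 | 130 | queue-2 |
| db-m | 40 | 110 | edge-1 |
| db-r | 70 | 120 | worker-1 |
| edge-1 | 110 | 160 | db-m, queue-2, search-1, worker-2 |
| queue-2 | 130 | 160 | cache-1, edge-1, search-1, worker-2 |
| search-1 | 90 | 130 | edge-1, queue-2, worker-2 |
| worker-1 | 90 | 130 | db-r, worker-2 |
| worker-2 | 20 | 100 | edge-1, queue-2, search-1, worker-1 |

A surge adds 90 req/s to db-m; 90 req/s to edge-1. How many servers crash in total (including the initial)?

8

Round 1 — db-m at 130 > 110; edge-1 at 200 > 160. db-m, edge-1 crash.
  db-m sheds 130 req/s: no online neighbours, lost.
  edge-1 sheds 200 req/s to queue-2, search-1, worker-2: 66 each (2 lost).
    queue-2: 130+66 = 196 > 160
    search-1: 90+66 = 156 > 130
    worker-2: 20+66 = 86 ≤ 100
Round 2 — queue-2, search-1 crash.
  queue-2 sheds 196 req/s to cache-1, worker-2: 98 each.
    cache-1: 80+98 = 178 > 130
    worker-2: 86+98 = 184 > 100
  search-1 sheds 156 req/s to worker-2: 156 each.
    worker-2: 184+156 = 340 > 100
Round 3 — cache-1, worker-2 crash.
  cache-1 sheds 178 req/s: no online neighbours, lost.
  worker-2 sheds 340 req/s to worker-1: 340 each.
    worker-1: 90+340 = 430 > 130
Round 4 — worker-1 crashes.
  worker-1 sheds 430 req/s to db-r: 430 each.
    db-r: 70+430 = 500 > 120
Round 5 — db-r crashes.
  db-r sheds 500 req/s: no online neighbours, lost.
No further crashes.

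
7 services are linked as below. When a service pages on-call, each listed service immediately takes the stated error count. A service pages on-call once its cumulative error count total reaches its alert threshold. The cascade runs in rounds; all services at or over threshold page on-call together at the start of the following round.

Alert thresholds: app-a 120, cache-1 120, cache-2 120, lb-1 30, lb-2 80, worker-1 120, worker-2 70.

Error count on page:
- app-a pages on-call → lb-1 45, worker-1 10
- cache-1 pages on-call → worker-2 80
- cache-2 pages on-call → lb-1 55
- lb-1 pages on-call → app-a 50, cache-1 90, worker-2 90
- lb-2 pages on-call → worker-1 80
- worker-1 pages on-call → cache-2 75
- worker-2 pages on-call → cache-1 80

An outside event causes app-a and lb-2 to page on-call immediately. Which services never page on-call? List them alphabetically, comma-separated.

Round 1 — app-a, lb-2 page on-call (initial).
  lb-1: +45 → 45 ≥ 30
  worker-1: +10+80 → 90 < 120
Round 2 — lb-1 pages on-call.
  cache-1: +90 → 90 < 120
  worker-2: +90 → 90 ≥ 70
Round 3 — worker-2 pages on-call.
  cache-1: +80 → 170 ≥ 120
Round 4 — cache-1 pages on-call.
No further pages.

cache-2, worker-1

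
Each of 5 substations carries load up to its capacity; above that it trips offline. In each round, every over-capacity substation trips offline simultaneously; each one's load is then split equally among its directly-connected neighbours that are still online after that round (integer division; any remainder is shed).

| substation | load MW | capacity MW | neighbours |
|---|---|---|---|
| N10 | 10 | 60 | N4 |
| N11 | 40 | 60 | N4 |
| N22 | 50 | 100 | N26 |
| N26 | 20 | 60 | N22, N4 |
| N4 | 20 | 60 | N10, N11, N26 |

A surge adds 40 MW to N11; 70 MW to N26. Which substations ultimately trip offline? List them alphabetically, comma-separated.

N10, N11, N26, N4

Round 1 — N11 at 80 > 60; N26 at 90 > 60. N11, N26 trip offline.
  N11 sheds 80 MW to N4: 80 each.
    N4: 20+80 = 100 > 60
  N26 sheds 90 MW to N22, N4: 45 each.
    N22: 50+45 = 95 ≤ 100
    N4: 100+45 = 145 > 60
Round 2 — N4 trips offline.
  N4 sheds 145 MW to N10: 145 each.
    N10: 10+145 = 155 > 60
Round 3 — N10 trips offline.
  N10 sheds 155 MW: no online neighbours, lost.
No further trips.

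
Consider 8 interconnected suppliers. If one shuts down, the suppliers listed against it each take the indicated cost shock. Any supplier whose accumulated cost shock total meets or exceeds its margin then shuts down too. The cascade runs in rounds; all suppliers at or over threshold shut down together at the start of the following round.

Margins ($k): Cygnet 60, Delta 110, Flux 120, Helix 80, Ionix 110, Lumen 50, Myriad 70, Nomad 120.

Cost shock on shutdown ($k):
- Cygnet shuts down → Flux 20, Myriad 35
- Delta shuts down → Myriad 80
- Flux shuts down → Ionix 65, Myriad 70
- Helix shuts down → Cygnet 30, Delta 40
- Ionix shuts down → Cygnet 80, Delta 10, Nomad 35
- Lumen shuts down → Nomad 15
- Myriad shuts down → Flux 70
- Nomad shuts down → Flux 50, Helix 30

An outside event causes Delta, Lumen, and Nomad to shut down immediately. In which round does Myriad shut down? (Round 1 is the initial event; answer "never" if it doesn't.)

Round 1 — Delta, Lumen, Nomad shut down (initial).
  Flux: +50 → 50 < 120
  Helix: +30 → 30 < 80
  Myriad: +80 → 80 ≥ 70
Round 2 — Myriad shuts down.
  Flux: +70 → 120 ≥ 120
Round 3 — Flux shuts down.
  Ionix: +65 → 65 < 110
No further shutdowns.

2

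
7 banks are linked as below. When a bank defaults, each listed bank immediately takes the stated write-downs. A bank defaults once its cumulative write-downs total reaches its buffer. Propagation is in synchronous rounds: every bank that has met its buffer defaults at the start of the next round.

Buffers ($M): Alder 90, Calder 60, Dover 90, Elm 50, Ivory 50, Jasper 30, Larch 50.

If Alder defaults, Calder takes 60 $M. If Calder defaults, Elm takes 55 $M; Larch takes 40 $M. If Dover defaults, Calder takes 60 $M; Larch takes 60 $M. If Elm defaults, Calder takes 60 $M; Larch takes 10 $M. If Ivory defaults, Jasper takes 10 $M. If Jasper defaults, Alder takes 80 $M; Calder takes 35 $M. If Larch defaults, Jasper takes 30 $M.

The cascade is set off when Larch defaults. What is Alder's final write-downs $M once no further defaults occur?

80

Round 1 — Larch defaults (initial).
  Jasper: +30 → 30 ≥ 30
Round 2 — Jasper defaults.
  Alder: +80 → 80 < 90
  Calder: +35 → 35 < 60
No further defaults.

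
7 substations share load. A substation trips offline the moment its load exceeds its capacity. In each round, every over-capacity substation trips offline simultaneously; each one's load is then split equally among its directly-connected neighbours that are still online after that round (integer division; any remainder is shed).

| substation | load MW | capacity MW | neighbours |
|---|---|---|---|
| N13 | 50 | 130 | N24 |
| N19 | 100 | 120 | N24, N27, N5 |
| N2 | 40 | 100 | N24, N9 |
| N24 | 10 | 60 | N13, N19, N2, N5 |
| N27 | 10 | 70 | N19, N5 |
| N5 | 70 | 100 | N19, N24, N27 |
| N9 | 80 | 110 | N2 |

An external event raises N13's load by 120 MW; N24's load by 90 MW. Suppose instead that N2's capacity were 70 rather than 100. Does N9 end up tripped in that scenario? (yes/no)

yes

With N2's capacity at 70:
Round 1 — N13 at 170 > 130; N24 at 100 > 60. N13, N24 trip offline.
  N13 sheds 170 MW: no online neighbours, lost.
  N24 sheds 100 MW to N19, N2, N5: 33 each (1 lost).
    N19: 100+33 = 133 > 120
    N2: 40+33 = 73 > 70
    N5: 70+33 = 103 > 100
Round 2 — N19, N2, N5 trip offline.
  N19 sheds 133 MW to N27: 133 each.
    N27: 10+133 = 143 > 70
  N2 sheds 73 MW to N9: 73 each.
    N9: 80+73 = 153 > 110
  N5 sheds 103 MW to N27: 103 each.
    N27: 143+103 = 246 > 70
Round 3 — N27, N9 trip offline.
  N27 sheds 246 MW: no online neighbours, lost.
  N9 sheds 153 MW: no online neighbours, lost.
No further trips.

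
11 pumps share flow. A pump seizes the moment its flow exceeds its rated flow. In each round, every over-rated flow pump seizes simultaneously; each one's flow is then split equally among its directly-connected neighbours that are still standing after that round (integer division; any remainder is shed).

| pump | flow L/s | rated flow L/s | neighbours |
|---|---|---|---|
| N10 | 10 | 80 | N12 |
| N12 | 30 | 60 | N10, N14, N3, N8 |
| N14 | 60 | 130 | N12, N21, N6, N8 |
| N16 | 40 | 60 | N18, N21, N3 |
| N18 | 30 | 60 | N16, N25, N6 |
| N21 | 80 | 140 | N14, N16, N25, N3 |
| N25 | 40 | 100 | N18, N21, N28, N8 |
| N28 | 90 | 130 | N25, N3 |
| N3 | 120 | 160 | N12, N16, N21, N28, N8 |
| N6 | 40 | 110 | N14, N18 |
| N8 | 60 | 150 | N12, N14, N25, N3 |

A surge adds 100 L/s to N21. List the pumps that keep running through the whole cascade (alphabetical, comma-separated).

N10

Round 1 — N21 at 180 > 140. N21 seizes.
  N21 sheds 180 L/s to N14, N16, N25, N3: 45 each.
    N14: 60+45 = 105 ≤ 130
    N16: 40+45 = 85 > 60
    N25: 40+45 = 85 ≤ 100
    N3: 120+45 = 165 > 160
Round 2 — N16, N3 seize.
  N16 sheds 85 L/s to N18: 85 each.
    N18: 30+85 = 115 > 60
  N3 sheds 165 L/s to N12, N28, N8: 55 each.
    N12: 30+55 = 85 > 60
    N28: 90+55 = 145 > 130
    N8: 60+55 = 115 ≤ 150
Round 3 — N12, N18, N28 seize.
  N12 sheds 85 L/s to N10, N14, N8: 28 each (1 lost).
    N10: 10+28 = 38 ≤ 80
    N14: 105+28 = 133 > 130
    N8: 115+28 = 143 ≤ 150
  N18 sheds 115 L/s to N25, N6: 57 each (1 lost).
    N25: 85+57 = 142 > 100
    N6: 40+57 = 97 ≤ 110
  N28 sheds 145 L/s to N25: 145 each.
    N25: 142+145 = 287 > 100
Round 4 — N14, N25 seize.
  N14 sheds 133 L/s to N6, N8: 66 each (1 lost).
    N6: 97+66 = 163 > 110
    N8: 143+66 = 209 > 150
  N25 sheds 287 L/s to N8: 287 each.
    N8: 209+287 = 496 > 150
Round 5 — N6, N8 seize.
  N6 sheds 163 L/s: no online neighbours, lost.
  N8 sheds 496 L/s: no online neighbours, lost.
No further seizures.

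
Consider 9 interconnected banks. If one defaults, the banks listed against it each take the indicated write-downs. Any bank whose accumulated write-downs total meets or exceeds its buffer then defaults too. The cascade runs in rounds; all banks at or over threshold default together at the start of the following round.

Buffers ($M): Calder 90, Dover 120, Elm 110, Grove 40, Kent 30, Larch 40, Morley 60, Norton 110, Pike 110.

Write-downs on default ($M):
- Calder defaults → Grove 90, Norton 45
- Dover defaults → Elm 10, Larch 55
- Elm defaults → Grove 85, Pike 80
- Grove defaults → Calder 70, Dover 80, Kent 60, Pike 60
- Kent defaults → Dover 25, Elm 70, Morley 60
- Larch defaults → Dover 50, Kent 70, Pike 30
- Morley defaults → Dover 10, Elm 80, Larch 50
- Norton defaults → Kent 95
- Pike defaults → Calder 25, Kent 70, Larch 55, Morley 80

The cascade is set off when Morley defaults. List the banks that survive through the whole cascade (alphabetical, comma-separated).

Norton

Round 1 — Morley defaults (initial).
  Dover: +10 → 10 < 120
  Elm: +80 → 80 < 110
  Larch: +50 → 50 ≥ 40
Round 2 — Larch defaults.
  Dover: +50 → 60 < 120
  Kent: +70 → 70 ≥ 30
  Pike: +30 → 30 < 110
Round 3 — Kent defaults.
  Dover: +25 → 85 < 120
  Elm: +70 → 150 ≥ 110
Round 4 — Elm defaults.
  Grove: +85 → 85 ≥ 40
  Pike: +80 → 110 ≥ 110
Round 5 — Grove, Pike default.
  Calder: +70+25 → 95 ≥ 90
  Dover: +80 → 165 ≥ 120
Round 6 — Calder, Dover default.
  Norton: +45 → 45 < 110
No further defaults.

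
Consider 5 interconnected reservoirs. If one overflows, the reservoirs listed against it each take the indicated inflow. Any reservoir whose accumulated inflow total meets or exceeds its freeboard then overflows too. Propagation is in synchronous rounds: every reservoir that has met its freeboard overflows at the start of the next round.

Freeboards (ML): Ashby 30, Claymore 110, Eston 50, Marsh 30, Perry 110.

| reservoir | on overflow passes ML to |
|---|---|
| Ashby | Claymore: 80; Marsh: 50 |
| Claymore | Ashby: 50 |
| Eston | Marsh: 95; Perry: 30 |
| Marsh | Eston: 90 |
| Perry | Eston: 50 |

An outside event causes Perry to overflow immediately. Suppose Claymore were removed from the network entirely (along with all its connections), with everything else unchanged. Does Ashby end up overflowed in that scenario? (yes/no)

With Claymore removed:
Round 1 — Perry overflows (initial).
  Eston: +50 → 50 ≥ 50
Round 2 — Eston overflows.
  Marsh: +95 → 95 ≥ 30
Round 3 — Marsh overflows.
No further overflows.

no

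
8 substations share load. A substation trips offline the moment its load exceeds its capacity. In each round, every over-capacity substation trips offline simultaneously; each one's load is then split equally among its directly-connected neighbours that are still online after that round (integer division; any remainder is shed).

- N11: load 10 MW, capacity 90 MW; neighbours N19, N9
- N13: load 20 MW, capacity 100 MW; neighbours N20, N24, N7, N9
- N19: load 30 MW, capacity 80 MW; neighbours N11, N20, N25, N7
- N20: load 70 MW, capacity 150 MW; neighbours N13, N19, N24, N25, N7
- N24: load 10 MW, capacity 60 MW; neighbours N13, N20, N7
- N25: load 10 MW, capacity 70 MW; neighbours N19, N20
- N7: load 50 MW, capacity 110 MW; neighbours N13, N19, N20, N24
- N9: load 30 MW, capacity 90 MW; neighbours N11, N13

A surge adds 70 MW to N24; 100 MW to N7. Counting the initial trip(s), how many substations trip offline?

Round 1 — N24 at 80 > 60; N7 at 150 > 110. N24, N7 trip offline.
  N24 sheds 80 MW to N13, N20: 40 each.
    N13: 20+40 = 60 ≤ 100
    N20: 70+40 = 110 ≤ 150
  N7 sheds 150 MW to N13, N19, N20: 50 each.
    N13: 60+50 = 110 > 100
    N19: 30+50 = 80 ≤ 80
    N20: 110+50 = 160 > 150
Round 2 — N13, N20 trip offline.
  N13 sheds 110 MW to N9: 110 each.
    N9: 30+110 = 140 > 90
  N20 sheds 160 MW to N19, N25: 80 each.
    N19: 80+80 = 160 > 80
    N25: 10+80 = 90 > 70
Round 3 — N19, N25, N9 trip offline.
  N19 sheds 160 MW to N11: 160 each.
    N11: 10+160 = 170 > 90
  N25 sheds 90 MW: no online neighbours, lost.
  N9 sheds 140 MW to N11: 140 each.
    N11: 170+140 = 310 > 90
Round 4 — N11 trips offline.
  N11 sheds 310 MW: no online neighbours, lost.
No further trips.

8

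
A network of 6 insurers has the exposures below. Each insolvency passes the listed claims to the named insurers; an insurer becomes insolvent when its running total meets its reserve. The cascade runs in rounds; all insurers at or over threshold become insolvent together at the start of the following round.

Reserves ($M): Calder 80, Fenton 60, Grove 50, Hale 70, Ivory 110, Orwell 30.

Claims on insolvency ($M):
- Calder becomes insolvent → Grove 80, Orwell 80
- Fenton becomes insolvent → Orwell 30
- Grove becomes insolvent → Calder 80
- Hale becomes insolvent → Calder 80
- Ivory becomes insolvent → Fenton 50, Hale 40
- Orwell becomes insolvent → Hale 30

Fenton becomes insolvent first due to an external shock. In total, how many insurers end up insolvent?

Round 1 — Fenton becomes insolvent (initial).
  Orwell: +30 → 30 ≥ 30
Round 2 — Orwell becomes insolvent.
  Hale: +30 → 30 < 70
No further insolvencies.

2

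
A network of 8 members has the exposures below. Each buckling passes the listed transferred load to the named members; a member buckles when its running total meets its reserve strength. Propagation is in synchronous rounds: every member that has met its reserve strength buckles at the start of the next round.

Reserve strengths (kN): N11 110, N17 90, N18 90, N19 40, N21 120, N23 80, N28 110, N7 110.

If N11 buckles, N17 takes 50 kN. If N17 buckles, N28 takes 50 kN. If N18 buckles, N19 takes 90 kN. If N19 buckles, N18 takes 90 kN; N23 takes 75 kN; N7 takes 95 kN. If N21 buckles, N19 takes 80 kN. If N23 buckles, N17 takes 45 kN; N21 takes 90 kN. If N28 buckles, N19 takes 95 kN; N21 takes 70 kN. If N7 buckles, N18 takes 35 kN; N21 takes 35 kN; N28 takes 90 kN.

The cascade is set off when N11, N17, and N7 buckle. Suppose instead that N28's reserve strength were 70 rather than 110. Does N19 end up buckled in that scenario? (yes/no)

yes

With N28's reserve strength at 70:
Round 1 — N11, N17, N7 buckle (initial).
  N18: +35 → 35 < 90
  N21: +35 → 35 < 120
  N28: +50+90 → 140 ≥ 70
Round 2 — N28 buckles.
  N19: +95 → 95 ≥ 40
  N21: +70 → 105 < 120
Round 3 — N19 buckles.
  N18: +90 → 125 ≥ 90
  N23: +75 → 75 < 80
Round 4 — N18 buckles.
No further bucklings.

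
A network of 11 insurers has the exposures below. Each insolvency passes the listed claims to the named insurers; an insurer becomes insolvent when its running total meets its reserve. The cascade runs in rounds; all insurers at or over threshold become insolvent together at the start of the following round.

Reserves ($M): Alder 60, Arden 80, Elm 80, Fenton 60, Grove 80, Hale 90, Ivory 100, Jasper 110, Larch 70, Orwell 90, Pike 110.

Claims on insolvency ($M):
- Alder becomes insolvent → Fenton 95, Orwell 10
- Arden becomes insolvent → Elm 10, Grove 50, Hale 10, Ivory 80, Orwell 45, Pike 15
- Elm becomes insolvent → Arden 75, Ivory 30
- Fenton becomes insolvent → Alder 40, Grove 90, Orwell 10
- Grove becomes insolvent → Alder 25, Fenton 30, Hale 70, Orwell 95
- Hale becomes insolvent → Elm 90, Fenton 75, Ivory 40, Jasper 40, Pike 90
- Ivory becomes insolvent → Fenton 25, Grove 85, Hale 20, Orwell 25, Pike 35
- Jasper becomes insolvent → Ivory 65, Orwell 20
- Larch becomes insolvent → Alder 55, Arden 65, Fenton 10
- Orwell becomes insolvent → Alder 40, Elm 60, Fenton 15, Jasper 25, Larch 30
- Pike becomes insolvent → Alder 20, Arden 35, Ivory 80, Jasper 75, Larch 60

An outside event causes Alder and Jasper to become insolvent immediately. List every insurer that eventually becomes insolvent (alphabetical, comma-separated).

Alder, Fenton, Grove, Jasper, Orwell

Round 1 — Alder, Jasper become insolvent (initial).
  Fenton: +95 → 95 ≥ 60
  Ivory: +65 → 65 < 100
  Orwell: +10+20 → 30 < 90
Round 2 — Fenton becomes insolvent.
  Grove: +90 → 90 ≥ 80
  Orwell: +10 → 40 < 90
Round 3 — Grove becomes insolvent.
  Hale: +70 → 70 < 90
  Orwell: +95 → 135 ≥ 90
Round 4 — Orwell becomes insolvent.
  Elm: +60 → 60 < 80
  Larch: +30 → 30 < 70
No further insolvencies.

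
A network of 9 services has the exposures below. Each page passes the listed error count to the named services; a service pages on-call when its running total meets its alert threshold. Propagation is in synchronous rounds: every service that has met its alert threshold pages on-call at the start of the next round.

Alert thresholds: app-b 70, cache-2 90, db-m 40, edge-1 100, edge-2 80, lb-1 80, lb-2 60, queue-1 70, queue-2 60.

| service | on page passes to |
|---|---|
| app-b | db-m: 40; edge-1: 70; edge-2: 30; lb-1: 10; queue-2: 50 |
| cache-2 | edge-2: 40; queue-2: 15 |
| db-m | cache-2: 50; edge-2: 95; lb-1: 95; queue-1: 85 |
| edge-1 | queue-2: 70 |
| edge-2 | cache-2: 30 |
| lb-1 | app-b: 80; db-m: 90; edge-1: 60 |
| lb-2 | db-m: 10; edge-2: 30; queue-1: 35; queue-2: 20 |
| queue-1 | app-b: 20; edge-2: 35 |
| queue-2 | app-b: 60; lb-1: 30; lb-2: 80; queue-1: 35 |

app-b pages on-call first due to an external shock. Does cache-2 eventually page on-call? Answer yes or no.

no

Round 1 — app-b pages on-call (initial).
  db-m: +40 → 40 ≥ 40
  edge-1: +70 → 70 < 100
  edge-2: +30 → 30 < 80
  lb-1: +10 → 10 < 80
  queue-2: +50 → 50 < 60
Round 2 — db-m pages on-call.
  cache-2: +50 → 50 < 90
  edge-2: +95 → 125 ≥ 80
  lb-1: +95 → 105 ≥ 80
  queue-1: +85 → 85 ≥ 70
Round 3 — edge-2, lb-1, queue-1 page on-call.
  cache-2: +30 → 80 < 90
  edge-1: +60 → 130 ≥ 100
Round 4 — edge-1 pages on-call.
  queue-2: +70 → 120 ≥ 60
Round 5 — queue-2 pages on-call.
  lb-2: +80 → 80 ≥ 60
Round 6 — lb-2 pages on-call.
No further pages.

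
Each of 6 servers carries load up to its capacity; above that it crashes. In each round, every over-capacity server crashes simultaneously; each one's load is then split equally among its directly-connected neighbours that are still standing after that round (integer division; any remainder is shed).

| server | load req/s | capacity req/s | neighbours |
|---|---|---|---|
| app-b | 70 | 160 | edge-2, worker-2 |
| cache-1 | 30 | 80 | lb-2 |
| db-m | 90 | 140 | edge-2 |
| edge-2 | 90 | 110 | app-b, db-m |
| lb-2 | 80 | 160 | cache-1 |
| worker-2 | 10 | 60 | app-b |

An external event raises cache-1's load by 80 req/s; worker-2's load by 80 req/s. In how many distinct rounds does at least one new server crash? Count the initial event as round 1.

2

Round 1 — cache-1 at 110 > 80; worker-2 at 90 > 60. cache-1, worker-2 crash.
  cache-1 sheds 110 req/s to lb-2: 110 each.
    lb-2: 80+110 = 190 > 160
  worker-2 sheds 90 req/s to app-b: 90 each.
    app-b: 70+90 = 160 ≤ 160
Round 2 — lb-2 crashes.
  lb-2 sheds 190 req/s: no online neighbours, lost.
No further crashes.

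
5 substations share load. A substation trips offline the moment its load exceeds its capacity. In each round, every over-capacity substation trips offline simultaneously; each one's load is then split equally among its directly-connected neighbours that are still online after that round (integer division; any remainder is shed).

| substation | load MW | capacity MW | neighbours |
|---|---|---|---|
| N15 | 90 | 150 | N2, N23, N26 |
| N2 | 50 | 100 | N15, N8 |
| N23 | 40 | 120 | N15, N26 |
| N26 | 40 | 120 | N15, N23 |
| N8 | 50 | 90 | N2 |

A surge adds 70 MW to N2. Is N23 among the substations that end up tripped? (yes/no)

Round 1 — N2 at 120 > 100. N2 trips offline.
  N2 sheds 120 MW to N15, N8: 60 each.
    N15: 90+60 = 150 ≤ 150
    N8: 50+60 = 110 > 90
Round 2 — N8 trips offline.
  N8 sheds 110 MW: no online neighbours, lost.
No further trips.

no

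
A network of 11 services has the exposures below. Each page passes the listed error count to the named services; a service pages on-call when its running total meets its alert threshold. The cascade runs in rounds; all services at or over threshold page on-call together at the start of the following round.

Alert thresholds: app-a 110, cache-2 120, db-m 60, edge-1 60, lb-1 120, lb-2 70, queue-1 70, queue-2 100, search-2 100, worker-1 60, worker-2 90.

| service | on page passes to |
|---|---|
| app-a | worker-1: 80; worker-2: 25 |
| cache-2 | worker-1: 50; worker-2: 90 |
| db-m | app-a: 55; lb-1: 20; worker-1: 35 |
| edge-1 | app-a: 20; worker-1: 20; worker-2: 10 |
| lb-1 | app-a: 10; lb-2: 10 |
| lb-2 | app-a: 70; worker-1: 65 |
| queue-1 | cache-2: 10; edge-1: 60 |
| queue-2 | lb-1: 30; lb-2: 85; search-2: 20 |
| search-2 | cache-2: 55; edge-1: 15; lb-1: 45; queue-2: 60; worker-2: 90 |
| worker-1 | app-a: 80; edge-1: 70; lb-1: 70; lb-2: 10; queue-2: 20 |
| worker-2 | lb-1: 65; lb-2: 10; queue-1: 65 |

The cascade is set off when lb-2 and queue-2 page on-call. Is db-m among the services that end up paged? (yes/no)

Round 1 — lb-2, queue-2 page on-call (initial).
  app-a: +70 → 70 < 110
  lb-1: +30 → 30 < 120
  search-2: +20 → 20 < 100
  worker-1: +65 → 65 ≥ 60
Round 2 — worker-1 pages on-call.
  app-a: +80 → 150 ≥ 110
  edge-1: +70 → 70 ≥ 60
  lb-1: +70 → 100 < 120
Round 3 — app-a, edge-1 page on-call.
  worker-2: +25+10 → 35 < 90
No further pages.

no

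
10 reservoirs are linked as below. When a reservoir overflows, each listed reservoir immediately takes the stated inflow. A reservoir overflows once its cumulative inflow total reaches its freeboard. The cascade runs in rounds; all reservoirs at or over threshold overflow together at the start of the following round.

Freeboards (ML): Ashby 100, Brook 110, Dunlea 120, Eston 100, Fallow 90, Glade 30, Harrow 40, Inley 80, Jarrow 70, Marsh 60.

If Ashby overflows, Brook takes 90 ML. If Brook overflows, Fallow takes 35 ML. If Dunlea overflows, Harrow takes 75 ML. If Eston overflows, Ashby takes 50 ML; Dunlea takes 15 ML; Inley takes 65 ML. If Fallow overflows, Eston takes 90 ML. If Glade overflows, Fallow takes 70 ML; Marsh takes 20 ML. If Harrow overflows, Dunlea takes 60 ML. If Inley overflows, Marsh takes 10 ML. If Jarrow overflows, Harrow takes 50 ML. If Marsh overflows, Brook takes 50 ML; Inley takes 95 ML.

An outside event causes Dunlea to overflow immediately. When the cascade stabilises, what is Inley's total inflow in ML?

0

Round 1 — Dunlea overflows (initial).
  Harrow: +75 → 75 ≥ 40
Round 2 — Harrow overflows.
No further overflows.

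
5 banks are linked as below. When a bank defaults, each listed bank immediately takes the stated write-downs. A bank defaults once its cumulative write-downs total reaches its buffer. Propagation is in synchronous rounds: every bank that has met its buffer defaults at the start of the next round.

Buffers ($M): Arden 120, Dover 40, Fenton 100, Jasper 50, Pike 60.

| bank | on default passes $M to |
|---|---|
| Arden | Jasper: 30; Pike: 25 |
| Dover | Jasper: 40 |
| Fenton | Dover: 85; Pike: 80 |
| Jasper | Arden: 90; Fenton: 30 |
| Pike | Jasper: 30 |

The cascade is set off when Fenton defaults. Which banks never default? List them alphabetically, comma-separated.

Arden

Round 1 — Fenton defaults (initial).
  Dover: +85 → 85 ≥ 40
  Pike: +80 → 80 ≥ 60
Round 2 — Dover, Pike default.
  Jasper: +40+30 → 70 ≥ 50
Round 3 — Jasper defaults.
  Arden: +90 → 90 < 120
No further defaults.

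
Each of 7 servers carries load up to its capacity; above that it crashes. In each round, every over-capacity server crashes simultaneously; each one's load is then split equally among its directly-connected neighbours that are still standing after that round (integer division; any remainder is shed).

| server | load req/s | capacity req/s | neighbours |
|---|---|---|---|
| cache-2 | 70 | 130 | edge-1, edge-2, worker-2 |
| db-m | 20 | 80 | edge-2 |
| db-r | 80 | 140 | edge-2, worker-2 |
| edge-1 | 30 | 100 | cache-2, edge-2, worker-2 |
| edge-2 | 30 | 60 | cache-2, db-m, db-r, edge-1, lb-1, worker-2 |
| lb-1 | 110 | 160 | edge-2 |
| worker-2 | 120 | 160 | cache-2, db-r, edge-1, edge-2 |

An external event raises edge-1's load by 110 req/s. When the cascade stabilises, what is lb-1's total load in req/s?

129

Round 1 — edge-1 at 140 > 100. edge-1 crashes.
  edge-1 sheds 140 req/s to cache-2, edge-2, worker-2: 46 each (2 lost).
    cache-2: 70+46 = 116 ≤ 130
    edge-2: 30+46 = 76 > 60
    worker-2: 120+46 = 166 > 160
Round 2 — edge-2, worker-2 crash.
  edge-2 sheds 76 req/s to cache-2, db-m, db-r, lb-1: 19 each.
    cache-2: 116+19 = 135 > 130
    db-m: 20+19 = 39 ≤ 80
    db-r: 80+19 = 99 ≤ 140
    lb-1: 110+19 = 129 ≤ 160
  worker-2 sheds 166 req/s to cache-2, db-r: 83 each.
    cache-2: 135+83 = 218 > 130
    db-r: 99+83 = 182 > 140
Round 3 — cache-2, db-r crash.
  cache-2 sheds 218 req/s: no online neighbours, lost.
  db-r sheds 182 req/s: no online neighbours, lost.
No further crashes.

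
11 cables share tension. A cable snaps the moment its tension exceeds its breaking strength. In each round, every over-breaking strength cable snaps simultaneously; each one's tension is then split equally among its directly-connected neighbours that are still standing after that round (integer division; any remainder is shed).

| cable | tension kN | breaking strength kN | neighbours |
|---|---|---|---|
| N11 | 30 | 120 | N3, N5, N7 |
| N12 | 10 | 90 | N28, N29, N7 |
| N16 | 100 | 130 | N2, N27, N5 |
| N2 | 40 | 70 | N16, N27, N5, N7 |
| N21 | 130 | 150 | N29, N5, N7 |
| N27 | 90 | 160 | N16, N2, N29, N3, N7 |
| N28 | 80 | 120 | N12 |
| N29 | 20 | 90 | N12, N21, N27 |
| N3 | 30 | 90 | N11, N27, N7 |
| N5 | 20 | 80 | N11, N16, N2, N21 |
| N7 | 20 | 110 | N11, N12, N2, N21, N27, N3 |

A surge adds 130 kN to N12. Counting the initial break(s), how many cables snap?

2

Round 1 — N12 at 140 > 90. N12 snaps.
  N12 sheds 140 kN to N28, N29, N7: 46 each (2 lost).
    N28: 80+46 = 126 > 120
    N29: 20+46 = 66 ≤ 90
    N7: 20+46 = 66 ≤ 110
Round 2 — N28 snaps.
  N28 sheds 126 kN: no online neighbours, lost.
No further breaks.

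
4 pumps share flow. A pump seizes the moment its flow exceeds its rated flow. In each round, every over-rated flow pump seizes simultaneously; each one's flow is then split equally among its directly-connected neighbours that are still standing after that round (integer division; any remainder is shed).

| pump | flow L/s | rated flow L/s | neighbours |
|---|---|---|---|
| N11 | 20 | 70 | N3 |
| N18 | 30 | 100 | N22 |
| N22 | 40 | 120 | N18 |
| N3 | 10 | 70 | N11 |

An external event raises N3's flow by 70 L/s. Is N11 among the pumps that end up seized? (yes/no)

yes

Round 1 — N3 at 80 > 70. N3 seizes.
  N3 sheds 80 L/s to N11: 80 each.
    N11: 20+80 = 100 > 70
Round 2 — N11 seizes.
  N11 sheds 100 L/s: no online neighbours, lost.
No further seizures.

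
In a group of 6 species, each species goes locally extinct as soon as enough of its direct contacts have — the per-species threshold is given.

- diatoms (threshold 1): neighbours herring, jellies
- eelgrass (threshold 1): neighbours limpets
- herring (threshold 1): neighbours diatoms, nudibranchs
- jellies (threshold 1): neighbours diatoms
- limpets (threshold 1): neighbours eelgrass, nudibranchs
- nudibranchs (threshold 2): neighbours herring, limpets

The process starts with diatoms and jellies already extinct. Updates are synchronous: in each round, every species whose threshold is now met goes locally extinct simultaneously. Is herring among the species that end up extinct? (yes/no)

yes

Round 1 — diatoms, jellies go locally extinct (initial).
Round 2 — checking thresholds:
  herring: 1 of 2 neighbours ≥ 1, goes locally extinct.
Round 3 — no new extinctions; cascade stops.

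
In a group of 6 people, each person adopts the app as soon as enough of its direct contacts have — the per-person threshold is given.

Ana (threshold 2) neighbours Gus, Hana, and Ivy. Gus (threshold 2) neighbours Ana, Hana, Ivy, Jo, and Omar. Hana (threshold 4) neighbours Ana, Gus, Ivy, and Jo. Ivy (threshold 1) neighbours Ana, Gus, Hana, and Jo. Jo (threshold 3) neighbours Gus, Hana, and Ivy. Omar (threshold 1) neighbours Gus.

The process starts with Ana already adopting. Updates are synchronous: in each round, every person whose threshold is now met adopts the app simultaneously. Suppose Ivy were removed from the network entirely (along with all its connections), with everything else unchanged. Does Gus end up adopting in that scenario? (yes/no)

With Ivy removed:
Round 1 — Ana adopts the app (initial).
Round 2 — no new adoptions; cascade stops.

no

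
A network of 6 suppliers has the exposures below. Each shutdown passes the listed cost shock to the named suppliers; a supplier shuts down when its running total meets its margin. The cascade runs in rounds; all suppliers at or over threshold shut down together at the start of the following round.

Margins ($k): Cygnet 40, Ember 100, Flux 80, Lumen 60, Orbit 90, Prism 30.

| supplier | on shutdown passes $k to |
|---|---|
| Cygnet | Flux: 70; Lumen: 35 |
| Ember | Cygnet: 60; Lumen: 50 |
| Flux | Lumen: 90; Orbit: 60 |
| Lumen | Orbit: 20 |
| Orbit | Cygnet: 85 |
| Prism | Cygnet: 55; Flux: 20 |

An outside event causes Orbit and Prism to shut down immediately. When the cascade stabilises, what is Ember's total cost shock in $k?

0

Round 1 — Orbit, Prism shut down (initial).
  Cygnet: +85+55 → 140 ≥ 40
  Flux: +20 → 20 < 80
Round 2 — Cygnet shuts down.
  Flux: +70 → 90 ≥ 80
  Lumen: +35 → 35 < 60
Round 3 — Flux shuts down.
  Lumen: +90 → 125 ≥ 60
Round 4 — Lumen shuts down.
No further shutdowns.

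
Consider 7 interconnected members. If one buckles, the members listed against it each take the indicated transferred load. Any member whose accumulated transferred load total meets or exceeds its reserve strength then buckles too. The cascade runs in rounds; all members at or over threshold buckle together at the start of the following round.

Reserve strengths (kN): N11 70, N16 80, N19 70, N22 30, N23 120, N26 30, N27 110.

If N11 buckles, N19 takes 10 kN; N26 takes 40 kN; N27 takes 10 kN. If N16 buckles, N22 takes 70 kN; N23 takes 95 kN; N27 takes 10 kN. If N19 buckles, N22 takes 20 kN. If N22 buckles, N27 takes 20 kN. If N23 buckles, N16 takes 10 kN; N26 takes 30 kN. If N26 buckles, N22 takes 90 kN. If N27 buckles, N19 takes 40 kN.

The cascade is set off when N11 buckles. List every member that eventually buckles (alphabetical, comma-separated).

N11, N22, N26

Round 1 — N11 buckles (initial).
  N19: +10 → 10 < 70
  N26: +40 → 40 ≥ 30
  N27: +10 → 10 < 110
Round 2 — N26 buckles.
  N22: +90 → 90 ≥ 30
Round 3 — N22 buckles.
  N27: +20 → 30 < 110
No further bucklings.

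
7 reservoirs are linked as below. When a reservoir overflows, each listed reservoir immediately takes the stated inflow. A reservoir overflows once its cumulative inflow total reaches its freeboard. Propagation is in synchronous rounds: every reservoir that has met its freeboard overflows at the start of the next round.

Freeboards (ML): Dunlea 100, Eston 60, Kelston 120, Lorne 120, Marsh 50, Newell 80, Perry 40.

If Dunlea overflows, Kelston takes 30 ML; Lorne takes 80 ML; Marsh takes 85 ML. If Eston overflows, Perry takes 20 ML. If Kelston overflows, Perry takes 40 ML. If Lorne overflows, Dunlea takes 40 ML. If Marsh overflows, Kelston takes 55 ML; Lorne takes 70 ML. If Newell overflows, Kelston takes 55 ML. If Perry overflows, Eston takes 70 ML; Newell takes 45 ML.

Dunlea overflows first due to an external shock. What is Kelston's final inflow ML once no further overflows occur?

85

Round 1 — Dunlea overflows (initial).
  Kelston: +30 → 30 < 120
  Lorne: +80 → 80 < 120
  Marsh: +85 → 85 ≥ 50
Round 2 — Marsh overflows.
  Kelston: +55 → 85 < 120
  Lorne: +70 → 150 ≥ 120
Round 3 — Lorne overflows.
No further overflows.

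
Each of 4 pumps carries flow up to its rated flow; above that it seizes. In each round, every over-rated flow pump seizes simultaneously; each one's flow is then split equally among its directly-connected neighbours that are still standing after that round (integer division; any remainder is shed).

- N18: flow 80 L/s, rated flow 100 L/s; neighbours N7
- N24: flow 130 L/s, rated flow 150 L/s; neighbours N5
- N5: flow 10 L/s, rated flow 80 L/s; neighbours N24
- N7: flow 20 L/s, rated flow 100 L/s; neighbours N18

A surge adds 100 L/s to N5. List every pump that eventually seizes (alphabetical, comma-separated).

Round 1 — N5 at 110 > 80. N5 seizes.
  N5 sheds 110 L/s to N24: 110 each.
    N24: 130+110 = 240 > 150
Round 2 — N24 seizes.
  N24 sheds 240 L/s: no online neighbours, lost.
No further seizures.

N24, N5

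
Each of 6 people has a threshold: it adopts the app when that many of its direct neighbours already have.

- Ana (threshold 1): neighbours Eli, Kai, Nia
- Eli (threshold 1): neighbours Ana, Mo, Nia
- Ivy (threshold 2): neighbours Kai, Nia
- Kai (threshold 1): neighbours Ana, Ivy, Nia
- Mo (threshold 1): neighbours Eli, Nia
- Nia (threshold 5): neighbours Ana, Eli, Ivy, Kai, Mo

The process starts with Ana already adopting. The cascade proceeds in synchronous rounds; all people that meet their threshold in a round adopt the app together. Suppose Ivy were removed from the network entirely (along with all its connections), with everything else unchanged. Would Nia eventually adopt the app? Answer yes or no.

With Ivy removed:
Round 1 — Ana adopts the app (initial).
Round 2 — checking thresholds:
  Eli: 1 of 3 neighbours ≥ 1, adopts the app.
  Kai: 1 of 2 neighbours ≥ 1, adopts the app.
  Nia: 1 of 4 neighbours < 5, below threshold.
Round 3 — checking thresholds:
  Mo: 1 of 2 neighbours ≥ 1, adopts the app.
  Nia: 3 of 4 neighbours < 5, below threshold.
Round 4 — no new adoptions; cascade stops.

no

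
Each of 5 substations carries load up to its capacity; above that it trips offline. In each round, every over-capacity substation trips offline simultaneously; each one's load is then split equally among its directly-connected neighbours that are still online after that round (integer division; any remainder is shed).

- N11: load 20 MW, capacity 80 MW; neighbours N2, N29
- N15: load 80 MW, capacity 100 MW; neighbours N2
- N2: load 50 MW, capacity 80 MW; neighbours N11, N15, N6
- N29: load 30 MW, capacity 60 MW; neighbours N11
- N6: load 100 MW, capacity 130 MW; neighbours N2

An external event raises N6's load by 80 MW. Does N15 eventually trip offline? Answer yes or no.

Round 1 — N6 at 180 > 130. N6 trips offline.
  N6 sheds 180 MW to N2: 180 each.
    N2: 50+180 = 230 > 80
Round 2 — N2 trips offline.
  N2 sheds 230 MW to N11, N15: 115 each.
    N11: 20+115 = 135 > 80
    N15: 80+115 = 195 > 100
Round 3 — N11, N15 trip offline.
  N11 sheds 135 MW to N29: 135 each.
    N29: 30+135 = 165 > 60
  N15 sheds 195 MW: no online neighbours, lost.
Round 4 — N29 trips offline.
  N29 sheds 165 MW: no online neighbours, lost.
No further trips.

yes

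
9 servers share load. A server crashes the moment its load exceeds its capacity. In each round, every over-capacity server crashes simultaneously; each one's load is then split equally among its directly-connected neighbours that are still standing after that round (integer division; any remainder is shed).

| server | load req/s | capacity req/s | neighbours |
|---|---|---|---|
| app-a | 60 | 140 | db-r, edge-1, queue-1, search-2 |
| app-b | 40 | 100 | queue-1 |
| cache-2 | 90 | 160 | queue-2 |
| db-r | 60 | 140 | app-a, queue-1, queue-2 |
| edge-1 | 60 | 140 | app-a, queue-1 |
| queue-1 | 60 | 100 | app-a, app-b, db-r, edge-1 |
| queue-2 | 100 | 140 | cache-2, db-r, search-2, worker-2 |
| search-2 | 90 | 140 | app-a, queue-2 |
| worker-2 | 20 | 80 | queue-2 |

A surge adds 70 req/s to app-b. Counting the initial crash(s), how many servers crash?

Round 1 — app-b at 110 > 100. app-b crashes.
  app-b sheds 110 req/s to queue-1: 110 each.
    queue-1: 60+110 = 170 > 100
Round 2 — queue-1 crashes.
  queue-1 sheds 170 req/s to app-a, db-r, edge-1: 56 each (2 lost).
    app-a: 60+56 = 116 ≤ 140
    db-r: 60+56 = 116 ≤ 140
    edge-1: 60+56 = 116 ≤ 140
No further crashes.

2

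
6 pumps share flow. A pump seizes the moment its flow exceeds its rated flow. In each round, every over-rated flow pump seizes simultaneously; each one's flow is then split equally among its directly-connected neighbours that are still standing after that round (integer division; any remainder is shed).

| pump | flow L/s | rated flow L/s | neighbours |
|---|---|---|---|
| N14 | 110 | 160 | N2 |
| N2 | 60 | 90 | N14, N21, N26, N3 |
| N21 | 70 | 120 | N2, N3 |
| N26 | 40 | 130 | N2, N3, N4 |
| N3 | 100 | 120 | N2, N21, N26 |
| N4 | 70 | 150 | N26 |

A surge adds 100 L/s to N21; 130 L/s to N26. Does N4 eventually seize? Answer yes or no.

no

Round 1 — N21 at 170 > 120; N26 at 170 > 130. N21, N26 seize.
  N21 sheds 170 L/s to N2, N3: 85 each.
    N2: 60+85 = 145 > 90
    N3: 100+85 = 185 > 120
  N26 sheds 170 L/s to N2, N3, N4: 56 each (2 lost).
    N2: 145+56 = 201 > 90
    N3: 185+56 = 241 > 120
    N4: 70+56 = 126 ≤ 150
Round 2 — N2, N3 seize.
  N2 sheds 201 L/s to N14: 201 each.
    N14: 110+201 = 311 > 160
  N3 sheds 241 L/s: no online neighbours, lost.
Round 3 — N14 seizes.
  N14 sheds 311 L/s: no online neighbours, lost.
No further seizures.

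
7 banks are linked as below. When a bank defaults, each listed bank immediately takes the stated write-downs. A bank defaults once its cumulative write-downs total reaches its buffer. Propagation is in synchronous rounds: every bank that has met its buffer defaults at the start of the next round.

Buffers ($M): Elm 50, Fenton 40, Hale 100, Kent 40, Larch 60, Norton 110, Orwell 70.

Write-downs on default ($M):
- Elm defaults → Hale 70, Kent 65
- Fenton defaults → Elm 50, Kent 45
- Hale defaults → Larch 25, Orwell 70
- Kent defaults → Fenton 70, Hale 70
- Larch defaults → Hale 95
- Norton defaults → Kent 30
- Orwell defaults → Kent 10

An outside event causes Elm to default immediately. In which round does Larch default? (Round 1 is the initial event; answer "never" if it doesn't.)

never

Round 1 — Elm defaults (initial).
  Hale: +70 → 70 < 100
  Kent: +65 → 65 ≥ 40
Round 2 — Kent defaults.
  Fenton: +70 → 70 ≥ 40
  Hale: +70 → 140 ≥ 100
Round 3 — Fenton, Hale default.
  Larch: +25 → 25 < 60
  Orwell: +70 → 70 ≥ 70
Round 4 — Orwell defaults.
No further defaults.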